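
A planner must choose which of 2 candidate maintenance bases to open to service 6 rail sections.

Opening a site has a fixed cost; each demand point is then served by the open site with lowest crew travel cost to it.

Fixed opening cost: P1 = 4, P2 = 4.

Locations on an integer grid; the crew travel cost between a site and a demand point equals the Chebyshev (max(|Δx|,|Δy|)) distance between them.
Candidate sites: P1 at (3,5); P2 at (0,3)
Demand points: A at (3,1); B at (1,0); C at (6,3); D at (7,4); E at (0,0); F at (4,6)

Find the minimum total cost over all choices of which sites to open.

Open {P1, P2}: assign each demand point to its cheapest open site.
  A→P2 3, B→P2 3, C→P1 3, D→P1 4, E→P2 3, F→P1 1
  crew travel cost 17, fixed 8 → total 25.
Compare {P1}: crew travel cost 22 + fixed 4 = 26.
Compare {P2}: crew travel cost 26 + fixed 4 = 30.

25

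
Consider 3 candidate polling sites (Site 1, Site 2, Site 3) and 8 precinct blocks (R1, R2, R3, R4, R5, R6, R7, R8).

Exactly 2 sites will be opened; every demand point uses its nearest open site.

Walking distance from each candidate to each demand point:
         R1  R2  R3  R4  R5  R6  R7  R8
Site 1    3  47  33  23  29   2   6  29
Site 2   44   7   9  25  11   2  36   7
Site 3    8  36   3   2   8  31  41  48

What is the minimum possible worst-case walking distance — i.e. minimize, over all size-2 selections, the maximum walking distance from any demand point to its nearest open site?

Open {Site 1, Site 2}.
  Farthest demand point is R4 at walking distance 23 (to Site 1); all others are ≤ 23.
With {Site 1, Site 3} the worst case is 36.
With {Site 2, Site 3} the worst case is 36.
No size-2 selection achieves below 23.

23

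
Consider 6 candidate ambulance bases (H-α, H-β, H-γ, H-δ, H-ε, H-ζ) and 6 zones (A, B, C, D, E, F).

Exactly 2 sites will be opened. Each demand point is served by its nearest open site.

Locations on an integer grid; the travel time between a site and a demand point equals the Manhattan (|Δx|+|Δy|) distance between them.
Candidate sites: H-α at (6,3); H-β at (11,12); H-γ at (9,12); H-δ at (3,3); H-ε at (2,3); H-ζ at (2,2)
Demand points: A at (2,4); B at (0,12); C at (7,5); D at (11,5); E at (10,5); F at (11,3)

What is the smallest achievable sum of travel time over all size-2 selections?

33

Open {H-α, H-ε}.
  A→H-ε 1, B→H-ε 11, C→H-α 3, D→H-α 7, E→H-α 6, F→H-α 5  ⇒ total 33.
Compare {H-α, H-γ}: total 35.
Compare {H-α, H-δ}: total 35.
No size-2 selection does better; minimum is 33.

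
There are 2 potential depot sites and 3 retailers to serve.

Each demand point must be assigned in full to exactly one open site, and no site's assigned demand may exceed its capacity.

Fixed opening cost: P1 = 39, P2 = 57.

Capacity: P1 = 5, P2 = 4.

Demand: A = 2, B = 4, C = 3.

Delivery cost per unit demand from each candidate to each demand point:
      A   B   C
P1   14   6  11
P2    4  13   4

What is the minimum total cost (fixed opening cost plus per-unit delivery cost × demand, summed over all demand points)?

209

Open {P1, P2}; cheapest assignment that respects the capacities:
  P1 (cap 5, load 5): A, C — cost 2×14 + 3×11 = 61
  P2 (cap 4, load 4): B — cost 4×13 = 52
  Shipping 113, fixed 96 → total 209.
  Any other capacity-feasible assignment to {P1, P2} ships for at least 113.
Total demand is 9 and no other set of sites has combined capacity ≥ 9, so {P1, P2} is the only feasible choice of open sites. Minimum: 209.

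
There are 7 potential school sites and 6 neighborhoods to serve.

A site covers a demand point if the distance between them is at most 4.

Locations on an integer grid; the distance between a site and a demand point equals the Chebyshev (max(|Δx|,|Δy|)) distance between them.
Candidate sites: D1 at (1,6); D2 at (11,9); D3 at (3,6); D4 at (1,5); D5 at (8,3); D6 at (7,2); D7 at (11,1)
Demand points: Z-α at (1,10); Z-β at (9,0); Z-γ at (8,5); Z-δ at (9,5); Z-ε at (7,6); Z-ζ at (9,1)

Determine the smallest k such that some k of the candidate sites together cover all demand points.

Coverage sets (demand points within 4 of each site):
  D1: {Z-α}
  D2: {Z-γ, Z-δ, Z-ε}
  D3: {Z-α, Z-ε}
  D4: {}
  D5: {Z-β, Z-γ, Z-δ, Z-ε, Z-ζ}
  D6: {Z-β, Z-γ, Z-δ, Z-ε, Z-ζ}
  D7: {Z-β, Z-γ, Z-δ, Z-ζ}
No single site covers all 6 demand points.
But {D1, D5} covers everything, so the minimum is 2.

2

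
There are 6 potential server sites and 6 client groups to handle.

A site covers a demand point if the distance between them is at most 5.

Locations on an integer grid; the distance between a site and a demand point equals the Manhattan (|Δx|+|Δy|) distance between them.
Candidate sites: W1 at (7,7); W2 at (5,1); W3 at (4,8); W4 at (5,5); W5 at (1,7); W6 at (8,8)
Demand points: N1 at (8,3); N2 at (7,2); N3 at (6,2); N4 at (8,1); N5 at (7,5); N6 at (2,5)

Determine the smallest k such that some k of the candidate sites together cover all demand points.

2

Coverage sets (demand points within 5 of each site):
  W1: {N1, N2, N5}
  W2: {N1, N2, N3, N4}
  W3: {N6}
  W4: {N1, N2, N3, N5, N6}
  W5: {N6}
  W6: {N1, N5}
No single site covers all 6 demand points.
But {W2, W4} covers everything, so the minimum is 2.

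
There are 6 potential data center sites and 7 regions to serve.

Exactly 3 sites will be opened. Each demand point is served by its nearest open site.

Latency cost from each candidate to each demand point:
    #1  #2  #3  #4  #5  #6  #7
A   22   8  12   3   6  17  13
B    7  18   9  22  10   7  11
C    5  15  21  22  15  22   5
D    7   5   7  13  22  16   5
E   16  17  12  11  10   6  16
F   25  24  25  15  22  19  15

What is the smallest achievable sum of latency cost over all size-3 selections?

Open {A, D, E}.
  #1→D 7, #2→D 5, #3→D 7, #4→A 3, #5→A 6, #6→E 6, #7→D 5  ⇒ total 39.
Compare {A, B, D}: total 40.
Compare {A, B, C}: total 43.
No size-3 selection does better; minimum is 39.

39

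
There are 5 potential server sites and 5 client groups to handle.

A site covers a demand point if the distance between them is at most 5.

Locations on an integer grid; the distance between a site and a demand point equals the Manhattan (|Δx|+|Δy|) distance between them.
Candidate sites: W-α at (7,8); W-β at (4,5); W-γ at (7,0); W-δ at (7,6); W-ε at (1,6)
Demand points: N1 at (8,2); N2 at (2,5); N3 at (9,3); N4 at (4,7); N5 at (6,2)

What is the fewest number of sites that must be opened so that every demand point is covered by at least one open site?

Coverage sets (demand points within 5 of each site):
  W-α: {N4}
  W-β: {N2, N4, N5}
  W-γ: {N1, N3, N5}
  W-δ: {N1, N3, N4, N5}
  W-ε: {N2, N4}
No single site covers all 5 demand points.
But {W-β, W-γ} covers everything, so the minimum is 2.

2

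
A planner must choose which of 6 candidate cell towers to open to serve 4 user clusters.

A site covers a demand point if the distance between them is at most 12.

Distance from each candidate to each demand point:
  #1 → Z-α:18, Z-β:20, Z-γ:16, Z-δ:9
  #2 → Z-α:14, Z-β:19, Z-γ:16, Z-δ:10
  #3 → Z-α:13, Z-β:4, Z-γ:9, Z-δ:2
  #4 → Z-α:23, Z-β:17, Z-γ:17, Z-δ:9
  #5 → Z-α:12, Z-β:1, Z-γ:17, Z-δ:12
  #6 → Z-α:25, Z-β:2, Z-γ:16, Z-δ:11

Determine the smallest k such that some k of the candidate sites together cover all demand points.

Coverage sets (demand points within 12 of each site):
  #1: {Z-δ}
  #2: {Z-δ}
  #3: {Z-β, Z-γ, Z-δ}
  #4: {Z-δ}
  #5: {Z-α, Z-β, Z-δ}
  #6: {Z-β, Z-δ}
No single site covers all 4 demand points.
But {#3, #5} covers everything, so the minimum is 2.

2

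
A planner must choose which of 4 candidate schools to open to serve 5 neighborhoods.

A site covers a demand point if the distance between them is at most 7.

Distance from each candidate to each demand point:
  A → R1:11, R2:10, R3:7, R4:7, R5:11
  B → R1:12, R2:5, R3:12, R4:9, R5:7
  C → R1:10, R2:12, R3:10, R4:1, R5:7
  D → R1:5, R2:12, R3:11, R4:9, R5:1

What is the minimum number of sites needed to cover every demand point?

3

Coverage sets (demand points within 7 of each site):
  A: {R3, R4}
  B: {R2, R5}
  C: {R4, R5}
  D: {R1, R5}
No 2 sites suffice: every size-2 union leaves at least one demand point uncovered.
But {A, B, D} covers everything, so the minimum is 3.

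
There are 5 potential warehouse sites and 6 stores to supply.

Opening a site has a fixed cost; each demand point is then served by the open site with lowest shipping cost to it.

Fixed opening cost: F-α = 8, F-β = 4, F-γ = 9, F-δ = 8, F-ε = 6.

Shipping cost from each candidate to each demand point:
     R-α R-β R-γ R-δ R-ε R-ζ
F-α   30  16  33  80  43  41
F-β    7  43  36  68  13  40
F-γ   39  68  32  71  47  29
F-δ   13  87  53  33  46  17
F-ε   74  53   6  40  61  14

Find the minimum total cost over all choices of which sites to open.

Open {F-α, F-β, F-ε}: assign each demand point to its cheapest open site.
  R-α→F-β 7, R-β→F-α 16, R-γ→F-ε 6, R-δ→F-ε 40, R-ε→F-β 13, R-ζ→F-ε 14
  shipping cost 96, fixed 18 → total 114.
Compare {F-α, F-β, F-δ, F-ε}: shipping cost 89 + fixed 26 = 115.
Compare {F-α, F-β, F-γ, F-ε}: shipping cost 96 + fixed 27 = 123.
Compare {F-α, F-β, F-γ, F-δ, F-ε}: shipping cost 89 + fixed 35 = 124.
All other subsets cost ≥ 115. Minimum total cost: 114.

114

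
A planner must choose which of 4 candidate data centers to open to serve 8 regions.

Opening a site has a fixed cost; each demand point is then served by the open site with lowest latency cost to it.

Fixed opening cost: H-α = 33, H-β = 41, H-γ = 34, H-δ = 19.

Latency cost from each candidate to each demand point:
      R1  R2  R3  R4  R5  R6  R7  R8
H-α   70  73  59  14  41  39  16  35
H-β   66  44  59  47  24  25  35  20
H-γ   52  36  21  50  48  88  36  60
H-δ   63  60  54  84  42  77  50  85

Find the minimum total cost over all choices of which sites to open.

316

Open {H-α, H-β, H-γ}: assign each demand point to its cheapest open site.
  R1→H-γ 52, R2→H-γ 36, R3→H-γ 21, R4→H-α 14, R5→H-β 24, R6→H-β 25, R7→H-α 16, R8→H-β 20
  latency cost 208, fixed 108 → total 316.
Compare {H-α, H-γ}: latency cost 254 + fixed 67 = 321.
Compare {H-β, H-γ}: latency cost 260 + fixed 75 = 335.
Compare {H-α, H-β, H-γ, H-δ}: latency cost 208 + fixed 127 = 335.
All other subsets cost ≥ 321. Minimum total cost: 316.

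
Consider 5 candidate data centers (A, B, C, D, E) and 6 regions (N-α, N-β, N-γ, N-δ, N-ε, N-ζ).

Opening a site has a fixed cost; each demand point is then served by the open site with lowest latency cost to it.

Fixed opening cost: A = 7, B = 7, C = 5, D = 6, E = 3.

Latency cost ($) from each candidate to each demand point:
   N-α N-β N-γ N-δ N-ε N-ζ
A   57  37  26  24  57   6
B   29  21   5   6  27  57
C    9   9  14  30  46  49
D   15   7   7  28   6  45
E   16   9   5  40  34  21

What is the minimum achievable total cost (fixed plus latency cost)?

64

Open {A, B, C, D}: assign each demand point to its cheapest open site.
  N-α→C 9, N-β→D 7, N-γ→B 5, N-δ→B 6, N-ε→D 6, N-ζ→A 6
  latency cost 39, fixed 25 → total 64.
Compare {A, B, D}: latency cost 45 + fixed 20 = 65.
Compare {A, B, C, D, E}: latency cost 39 + fixed 28 = 67.
Compare {A, B, D, E}: latency cost 45 + fixed 23 = 68.
All other subsets cost ≥ 65. Minimum total cost: 64.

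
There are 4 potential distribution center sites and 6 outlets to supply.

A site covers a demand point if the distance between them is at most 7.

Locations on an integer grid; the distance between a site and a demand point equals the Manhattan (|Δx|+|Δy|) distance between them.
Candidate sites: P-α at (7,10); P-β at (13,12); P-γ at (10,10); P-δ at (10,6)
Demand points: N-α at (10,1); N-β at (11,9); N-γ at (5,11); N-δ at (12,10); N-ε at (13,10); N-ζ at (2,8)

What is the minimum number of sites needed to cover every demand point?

Coverage sets (demand points within 7 of each site):
  P-α: {N-β, N-γ, N-δ, N-ε, N-ζ}
  P-β: {N-β, N-δ, N-ε}
  P-γ: {N-β, N-γ, N-δ, N-ε}
  P-δ: {N-α, N-β, N-δ, N-ε}
No single site covers all 6 demand points.
But {P-α, P-δ} covers everything, so the minimum is 2.

2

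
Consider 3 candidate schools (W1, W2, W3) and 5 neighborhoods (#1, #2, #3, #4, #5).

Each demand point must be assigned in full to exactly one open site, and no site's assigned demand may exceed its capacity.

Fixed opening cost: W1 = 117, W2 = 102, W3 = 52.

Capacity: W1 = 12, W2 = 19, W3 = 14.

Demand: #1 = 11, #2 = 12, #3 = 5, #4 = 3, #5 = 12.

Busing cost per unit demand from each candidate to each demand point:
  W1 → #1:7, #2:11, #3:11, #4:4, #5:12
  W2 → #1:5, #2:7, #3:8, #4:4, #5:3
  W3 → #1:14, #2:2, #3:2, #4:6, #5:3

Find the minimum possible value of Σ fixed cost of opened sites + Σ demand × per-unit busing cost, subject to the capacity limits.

546

Open {W1, W2, W3}; cheapest assignment that respects the capacities:
  W1 (cap 12, load 12): #5 — cost 12×12 = 144
  W2 (cap 19, load 19): #1, #3, #4 — cost 11×5 + 5×8 + 3×4 = 107
  W3 (cap 14, load 12): #2 — cost 12×2 = 24
  Shipping 275, fixed 271 → total 546.
  Any other capacity-feasible assignment to {W1, W2, W3} ships for at least 275.
Total demand is 43 and no other set of sites has combined capacity ≥ 43, so {W1, W2, W3} is the only feasible choice of open sites. Minimum: 546.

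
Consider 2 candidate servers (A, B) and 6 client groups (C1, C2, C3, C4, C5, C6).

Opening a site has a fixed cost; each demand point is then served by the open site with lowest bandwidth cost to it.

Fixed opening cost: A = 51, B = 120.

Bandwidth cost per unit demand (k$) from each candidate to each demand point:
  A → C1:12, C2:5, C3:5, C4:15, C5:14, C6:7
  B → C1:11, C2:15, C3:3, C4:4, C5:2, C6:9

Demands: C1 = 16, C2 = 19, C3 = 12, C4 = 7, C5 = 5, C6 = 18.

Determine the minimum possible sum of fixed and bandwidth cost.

642

Open {A, B}: assign each demand point to its cheapest open site.
  C1→B 16×11=176, C2→A 19×5=95, C3→B 12×3=36, C4→B 7×4=28, C5→B 5×2=10, C6→A 18×7=126
  bandwidth cost 471, fixed 171 → total 642.
Compare {A}: bandwidth cost 648 + fixed 51 = 699.
Compare {B}: bandwidth cost 697 + fixed 120 = 817.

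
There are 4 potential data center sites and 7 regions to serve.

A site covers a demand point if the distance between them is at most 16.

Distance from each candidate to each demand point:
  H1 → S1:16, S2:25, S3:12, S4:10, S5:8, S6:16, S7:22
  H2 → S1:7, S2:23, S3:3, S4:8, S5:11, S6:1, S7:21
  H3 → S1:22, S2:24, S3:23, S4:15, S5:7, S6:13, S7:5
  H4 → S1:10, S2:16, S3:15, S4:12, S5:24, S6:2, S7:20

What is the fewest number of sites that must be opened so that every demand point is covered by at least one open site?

2

Coverage sets (demand points within 16 of each site):
  H1: {S1, S3, S4, S5, S6}
  H2: {S1, S3, S4, S5, S6}
  H3: {S4, S5, S6, S7}
  H4: {S1, S2, S3, S4, S6}
No single site covers all 7 demand points.
But {H3, H4} covers everything, so the minimum is 2.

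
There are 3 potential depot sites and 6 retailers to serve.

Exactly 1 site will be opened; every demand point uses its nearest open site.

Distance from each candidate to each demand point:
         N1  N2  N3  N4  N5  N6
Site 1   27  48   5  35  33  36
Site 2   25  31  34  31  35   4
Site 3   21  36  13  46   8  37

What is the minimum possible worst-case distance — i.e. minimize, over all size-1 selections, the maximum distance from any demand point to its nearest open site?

Open {Site 2}.
  Farthest demand point is N5 at distance 35 (to Site 2); all others are ≤ 35.
With {Site 3} the worst case is 46.
With {Site 1} the worst case is 48.
No size-1 selection achieves below 35.

35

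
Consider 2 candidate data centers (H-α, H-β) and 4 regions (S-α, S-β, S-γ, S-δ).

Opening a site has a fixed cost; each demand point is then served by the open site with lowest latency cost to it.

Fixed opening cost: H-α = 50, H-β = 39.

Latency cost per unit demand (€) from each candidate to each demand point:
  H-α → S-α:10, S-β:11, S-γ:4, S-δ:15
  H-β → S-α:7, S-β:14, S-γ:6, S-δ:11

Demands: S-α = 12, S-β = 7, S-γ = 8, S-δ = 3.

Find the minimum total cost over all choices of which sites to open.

302

Open {H-β}: assign each demand point to its cheapest open site.
  S-α→H-β 12×7=84, S-β→H-β 7×14=98, S-γ→H-β 8×6=48, S-δ→H-β 3×11=33
  latency cost 263, fixed 39 → total 302.
Compare {H-α, H-β}: latency cost 226 + fixed 89 = 315.
Compare {H-α}: latency cost 274 + fixed 50 = 324.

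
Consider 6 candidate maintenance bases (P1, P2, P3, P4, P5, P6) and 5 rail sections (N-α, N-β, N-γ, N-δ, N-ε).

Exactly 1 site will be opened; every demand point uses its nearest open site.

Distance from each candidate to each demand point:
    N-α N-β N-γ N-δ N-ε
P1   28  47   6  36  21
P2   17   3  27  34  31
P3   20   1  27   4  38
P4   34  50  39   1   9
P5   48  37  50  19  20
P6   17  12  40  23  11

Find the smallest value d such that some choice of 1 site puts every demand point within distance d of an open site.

Open {P2}.
  Farthest demand point is N-δ at distance 34 (to P2); all others are ≤ 34.
With {P3} the worst case is 38.
With {P6} the worst case is 40.
No size-1 selection achieves below 34.

34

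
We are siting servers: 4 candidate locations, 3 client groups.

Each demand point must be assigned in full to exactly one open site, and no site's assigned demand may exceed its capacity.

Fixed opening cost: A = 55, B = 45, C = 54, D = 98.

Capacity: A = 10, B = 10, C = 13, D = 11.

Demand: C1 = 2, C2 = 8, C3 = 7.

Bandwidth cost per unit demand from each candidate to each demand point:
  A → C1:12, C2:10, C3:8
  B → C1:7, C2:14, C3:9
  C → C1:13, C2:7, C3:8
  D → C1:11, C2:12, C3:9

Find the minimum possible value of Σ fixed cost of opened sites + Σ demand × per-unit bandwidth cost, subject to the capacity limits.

Open {B, C}; cheapest assignment that respects the capacities:
  B (cap 10, load 9): C1, C3 — cost 2×7 + 7×9 = 77
  C (cap 13, load 8): C2 — cost 8×7 = 56
  Shipping 133, fixed 99 → total 232.
  Any other capacity-feasible assignment to {B, C} ships for at least 133.
Compare {A, C}: its best feasible assignment gives total 245.
Compare {A, B}: its best feasible assignment gives total 257.
Every other set of open sites that can feasibly serve all demand totals ≥ 245 even under its best assignment. Minimum: 232.

232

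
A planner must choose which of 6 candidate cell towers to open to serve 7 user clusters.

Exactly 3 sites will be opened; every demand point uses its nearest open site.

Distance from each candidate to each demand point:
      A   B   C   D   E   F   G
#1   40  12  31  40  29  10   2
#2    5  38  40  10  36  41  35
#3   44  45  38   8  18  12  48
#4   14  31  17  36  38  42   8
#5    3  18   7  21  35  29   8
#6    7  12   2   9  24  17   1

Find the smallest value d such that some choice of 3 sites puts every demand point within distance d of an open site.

18

Open {#1, #3, #4}.
  Farthest demand point is E at distance 18 (to #3); all others are ≤ 18.
With {#1, #3, #5} the worst case is 18.
With {#1, #3, #6} the worst case is 18.
No size-3 selection achieves below 18.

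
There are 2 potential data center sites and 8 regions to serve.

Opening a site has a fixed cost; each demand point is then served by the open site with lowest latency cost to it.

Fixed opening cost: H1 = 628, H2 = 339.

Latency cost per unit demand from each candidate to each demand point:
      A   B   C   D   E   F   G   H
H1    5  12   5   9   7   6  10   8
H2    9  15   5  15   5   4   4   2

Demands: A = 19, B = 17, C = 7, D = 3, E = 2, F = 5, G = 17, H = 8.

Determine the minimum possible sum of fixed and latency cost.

959

Open {H2}: assign each demand point to its cheapest open site.
  A→H2 19×9=171, B→H2 17×15=255, C→H2 7×5=35, D→H2 3×15=45, E→H2 2×5=10, F→H2 5×4=20, G→H2 17×4=68, H→H2 8×2=16
  latency cost 620, fixed 339 → total 959.
Compare {H1}: latency cost 639 + fixed 628 = 1267.
Compare {H1, H2}: latency cost 475 + fixed 967 = 1442.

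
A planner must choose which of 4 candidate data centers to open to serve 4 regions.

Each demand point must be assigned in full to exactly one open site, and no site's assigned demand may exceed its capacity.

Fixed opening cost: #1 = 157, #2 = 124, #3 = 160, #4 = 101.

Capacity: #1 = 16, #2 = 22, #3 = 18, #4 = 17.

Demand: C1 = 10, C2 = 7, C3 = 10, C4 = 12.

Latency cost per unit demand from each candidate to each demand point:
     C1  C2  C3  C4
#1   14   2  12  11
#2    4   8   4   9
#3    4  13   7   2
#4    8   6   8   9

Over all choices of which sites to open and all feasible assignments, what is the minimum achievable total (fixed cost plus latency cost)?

Open {#2, #4}; cheapest assignment that respects the capacities:
  #2 (cap 22, load 22): C1, C4 — cost 10×4 + 12×9 = 148
  #4 (cap 17, load 17): C2, C3 — cost 7×6 + 10×8 = 122
  Shipping 270, fixed 225 → total 495.
  Any other capacity-feasible assignment to {#2, #4} ships for at least 270.
Compare {#2, #3, #4}: its best feasible assignment gives total 531.
Compare {#1, #2, #3}: its best feasible assignment gives total 559.
Every other set of open sites that can feasibly serve all demand totals ≥ 531 even under its best assignment. Minimum: 495.

495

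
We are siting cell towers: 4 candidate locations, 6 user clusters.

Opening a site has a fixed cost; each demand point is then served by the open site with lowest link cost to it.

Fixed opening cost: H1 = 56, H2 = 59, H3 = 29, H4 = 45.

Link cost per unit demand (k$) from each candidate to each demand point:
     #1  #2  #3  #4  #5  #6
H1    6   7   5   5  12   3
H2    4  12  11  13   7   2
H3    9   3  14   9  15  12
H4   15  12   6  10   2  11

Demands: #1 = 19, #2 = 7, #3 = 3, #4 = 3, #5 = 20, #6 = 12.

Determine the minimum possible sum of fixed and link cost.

339

Open {H2, H3, H4}: assign each demand point to its cheapest open site.
  #1→H2 19×4=76, #2→H3 7×3=21, #3→H4 3×6=18, #4→H3 3×9=27, #5→H4 20×2=40, #6→H2 12×2=24
  link cost 206, fixed 133 → total 339.
Compare {H1, H4}: link cost 269 + fixed 101 = 370.
Compare {H1, H3, H4}: link cost 241 + fixed 130 = 371.
Compare {H2, H4}: link cost 272 + fixed 104 = 376.
All other subsets cost ≥ 370. Minimum total cost: 339.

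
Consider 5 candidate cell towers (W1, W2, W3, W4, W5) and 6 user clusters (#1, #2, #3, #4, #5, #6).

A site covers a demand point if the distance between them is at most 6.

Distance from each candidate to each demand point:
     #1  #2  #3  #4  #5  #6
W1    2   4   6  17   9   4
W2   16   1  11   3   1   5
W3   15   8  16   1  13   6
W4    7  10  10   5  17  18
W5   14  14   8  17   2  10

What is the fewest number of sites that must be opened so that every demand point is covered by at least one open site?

Coverage sets (demand points within 6 of each site):
  W1: {#1, #2, #3, #6}
  W2: {#2, #4, #5, #6}
  W3: {#4, #6}
  W4: {#4}
  W5: {#5}
No single site covers all 6 demand points.
But {W1, W2} covers everything, so the minimum is 2.

2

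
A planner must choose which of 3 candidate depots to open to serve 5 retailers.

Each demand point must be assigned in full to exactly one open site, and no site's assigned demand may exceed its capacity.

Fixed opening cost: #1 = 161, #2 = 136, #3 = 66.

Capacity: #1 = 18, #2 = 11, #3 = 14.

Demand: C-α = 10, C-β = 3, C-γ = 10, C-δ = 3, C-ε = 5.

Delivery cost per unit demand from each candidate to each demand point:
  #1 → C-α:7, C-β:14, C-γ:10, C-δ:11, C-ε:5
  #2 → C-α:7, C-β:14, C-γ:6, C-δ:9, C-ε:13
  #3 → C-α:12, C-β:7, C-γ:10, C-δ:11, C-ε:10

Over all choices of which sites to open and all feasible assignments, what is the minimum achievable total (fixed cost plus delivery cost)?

Open {#1, #3}; cheapest assignment that respects the capacities:
  #1 (cap 18, load 18): C-α, C-δ, C-ε — cost 10×7 + 3×11 + 5×5 = 128
  #3 (cap 14, load 13): C-β, C-γ — cost 3×7 + 10×10 = 121
  Shipping 249, fixed 227 → total 476.
  Any other capacity-feasible assignment to {#1, #3} ships for at least 249.
Compare {#1, #2, #3}: its best feasible assignment gives total 572.
Every other set of open sites that can feasibly serve all demand totals ≥ 572 even under its best assignment. Minimum: 476.

476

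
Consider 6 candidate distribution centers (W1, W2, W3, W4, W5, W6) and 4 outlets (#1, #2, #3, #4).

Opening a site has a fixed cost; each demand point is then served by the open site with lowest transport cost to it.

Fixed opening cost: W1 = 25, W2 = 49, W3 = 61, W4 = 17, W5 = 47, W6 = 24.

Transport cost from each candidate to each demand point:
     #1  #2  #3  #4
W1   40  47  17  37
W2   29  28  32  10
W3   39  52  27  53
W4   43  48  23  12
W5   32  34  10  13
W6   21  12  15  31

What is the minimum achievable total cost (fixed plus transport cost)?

Open {W4, W6}: assign each demand point to its cheapest open site.
  #1→W6 21, #2→W6 12, #3→W6 15, #4→W4 12
  transport cost 60, fixed 41 → total 101.
Compare {W6}: transport cost 79 + fixed 24 = 103.
Compare {W1, W4, W6}: transport cost 60 + fixed 66 = 126.
Compare {W5, W6}: transport cost 56 + fixed 71 = 127.
All other subsets cost ≥ 103. Minimum total cost: 101.

101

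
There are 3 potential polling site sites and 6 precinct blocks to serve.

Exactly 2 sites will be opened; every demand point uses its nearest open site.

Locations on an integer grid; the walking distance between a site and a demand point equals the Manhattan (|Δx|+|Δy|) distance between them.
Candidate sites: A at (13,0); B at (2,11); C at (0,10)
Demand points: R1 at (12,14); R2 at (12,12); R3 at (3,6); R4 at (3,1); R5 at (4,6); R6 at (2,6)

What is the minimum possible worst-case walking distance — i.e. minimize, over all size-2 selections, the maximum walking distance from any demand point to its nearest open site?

Open {A, B}.
  Farthest demand point is R1 at walking distance 13 (to B); all others are ≤ 13.
With {B, C} the worst case is 13.
With {A, C} the worst case is 15.
No size-2 selection achieves below 13.

13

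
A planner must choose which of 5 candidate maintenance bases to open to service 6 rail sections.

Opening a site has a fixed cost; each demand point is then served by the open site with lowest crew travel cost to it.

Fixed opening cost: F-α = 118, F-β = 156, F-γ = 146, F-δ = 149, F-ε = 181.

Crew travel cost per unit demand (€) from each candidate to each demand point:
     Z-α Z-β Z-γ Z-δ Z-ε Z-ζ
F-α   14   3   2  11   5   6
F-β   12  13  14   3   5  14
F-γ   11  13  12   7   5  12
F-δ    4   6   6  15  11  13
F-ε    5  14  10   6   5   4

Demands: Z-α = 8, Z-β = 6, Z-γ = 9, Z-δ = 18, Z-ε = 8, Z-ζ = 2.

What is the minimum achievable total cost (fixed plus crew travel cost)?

Open {F-α, F-β}: assign each demand point to its cheapest open site.
  Z-α→F-β 8×12=96, Z-β→F-α 6×3=18, Z-γ→F-α 9×2=18, Z-δ→F-β 18×3=54, Z-ε→F-α 8×5=40, Z-ζ→F-α 2×6=12
  crew travel cost 238, fixed 274 → total 512.
Compare {F-α}: crew travel cost 398 + fixed 118 = 516.
Compare {F-α, F-ε}: crew travel cost 232 + fixed 299 = 531.
Compare {F-β, F-δ}: crew travel cost 242 + fixed 305 = 547.
All other subsets cost ≥ 516. Minimum total cost: 512.

512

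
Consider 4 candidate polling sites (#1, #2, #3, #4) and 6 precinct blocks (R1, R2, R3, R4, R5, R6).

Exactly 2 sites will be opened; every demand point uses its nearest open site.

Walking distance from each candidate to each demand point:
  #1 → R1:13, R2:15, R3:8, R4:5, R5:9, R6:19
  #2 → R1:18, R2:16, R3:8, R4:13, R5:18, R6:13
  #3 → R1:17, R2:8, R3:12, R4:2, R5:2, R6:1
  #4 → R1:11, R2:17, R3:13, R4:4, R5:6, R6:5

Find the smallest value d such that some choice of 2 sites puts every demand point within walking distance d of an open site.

Open {#3, #4}.
  Farthest demand point is R3 at walking distance 12 (to #3); all others are ≤ 12.
With {#1, #3} the worst case is 13.
With {#1, #2} the worst case is 15.
No size-2 selection achieves below 12.

12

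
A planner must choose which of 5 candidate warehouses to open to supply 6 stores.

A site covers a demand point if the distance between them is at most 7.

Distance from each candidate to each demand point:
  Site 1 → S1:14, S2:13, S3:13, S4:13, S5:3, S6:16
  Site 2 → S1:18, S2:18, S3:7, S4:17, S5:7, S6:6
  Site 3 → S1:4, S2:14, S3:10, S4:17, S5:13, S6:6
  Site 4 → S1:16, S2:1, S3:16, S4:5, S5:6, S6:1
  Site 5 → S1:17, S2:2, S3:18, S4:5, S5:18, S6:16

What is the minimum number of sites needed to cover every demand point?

3

Coverage sets (demand points within 7 of each site):
  Site 1: {S5}
  Site 2: {S3, S5, S6}
  Site 3: {S1, S6}
  Site 4: {S2, S4, S5, S6}
  Site 5: {S2, S4}
No 2 sites suffice: every size-2 union leaves at least one demand point uncovered.
But {Site 2, Site 3, Site 4} covers everything, so the minimum is 3.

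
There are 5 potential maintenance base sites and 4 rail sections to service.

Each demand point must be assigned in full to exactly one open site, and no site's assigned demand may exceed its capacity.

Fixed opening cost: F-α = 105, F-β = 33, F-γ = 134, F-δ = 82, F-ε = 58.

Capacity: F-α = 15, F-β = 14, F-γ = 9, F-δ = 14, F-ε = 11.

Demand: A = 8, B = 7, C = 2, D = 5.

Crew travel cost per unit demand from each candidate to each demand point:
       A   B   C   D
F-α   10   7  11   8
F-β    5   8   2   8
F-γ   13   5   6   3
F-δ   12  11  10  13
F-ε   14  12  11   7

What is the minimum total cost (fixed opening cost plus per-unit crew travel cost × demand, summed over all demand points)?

Open {F-α, F-β}; cheapest assignment that respects the capacities:
  F-α (cap 15, load 12): B, D — cost 7×7 + 5×8 = 89
  F-β (cap 14, load 10): A, C — cost 8×5 + 2×2 = 44
  Shipping 133, fixed 138 → total 271.
  Any other capacity-feasible assignment to {F-α, F-β} ships for at least 133.
Compare {F-β, F-ε}: its best feasible assignment gives total 277.
Compare {F-β, F-δ}: its best feasible assignment gives total 292.
Every other set of open sites that can feasibly serve all demand totals ≥ 277 even under its best assignment. Minimum: 271.

271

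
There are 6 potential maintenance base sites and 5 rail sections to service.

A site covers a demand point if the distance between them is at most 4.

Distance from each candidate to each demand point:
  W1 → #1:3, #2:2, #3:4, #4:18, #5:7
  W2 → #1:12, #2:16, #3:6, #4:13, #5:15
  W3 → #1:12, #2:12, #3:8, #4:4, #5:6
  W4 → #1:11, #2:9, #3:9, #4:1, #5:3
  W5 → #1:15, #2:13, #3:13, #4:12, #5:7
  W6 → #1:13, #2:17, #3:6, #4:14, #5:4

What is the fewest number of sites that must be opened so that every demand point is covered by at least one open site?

2

Coverage sets (demand points within 4 of each site):
  W1: {#1, #2, #3}
  W2: {}
  W3: {#4}
  W4: {#4, #5}
  W5: {}
  W6: {#5}
No single site covers all 5 demand points.
But {W1, W4} covers everything, so the minimum is 2.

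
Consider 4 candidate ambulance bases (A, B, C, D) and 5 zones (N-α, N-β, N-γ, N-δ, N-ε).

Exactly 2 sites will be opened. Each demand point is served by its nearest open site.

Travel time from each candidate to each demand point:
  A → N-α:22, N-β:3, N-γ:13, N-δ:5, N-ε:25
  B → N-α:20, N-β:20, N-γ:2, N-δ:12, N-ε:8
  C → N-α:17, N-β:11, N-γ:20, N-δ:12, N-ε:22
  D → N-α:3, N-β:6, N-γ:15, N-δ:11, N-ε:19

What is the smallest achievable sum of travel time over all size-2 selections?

30

Open {B, D}.
  N-α→D 3, N-β→D 6, N-γ→B 2, N-δ→D 11, N-ε→B 8  ⇒ total 30.
Compare {A, B}: total 38.
Compare {A, D}: total 43.
No size-2 selection does better; minimum is 30.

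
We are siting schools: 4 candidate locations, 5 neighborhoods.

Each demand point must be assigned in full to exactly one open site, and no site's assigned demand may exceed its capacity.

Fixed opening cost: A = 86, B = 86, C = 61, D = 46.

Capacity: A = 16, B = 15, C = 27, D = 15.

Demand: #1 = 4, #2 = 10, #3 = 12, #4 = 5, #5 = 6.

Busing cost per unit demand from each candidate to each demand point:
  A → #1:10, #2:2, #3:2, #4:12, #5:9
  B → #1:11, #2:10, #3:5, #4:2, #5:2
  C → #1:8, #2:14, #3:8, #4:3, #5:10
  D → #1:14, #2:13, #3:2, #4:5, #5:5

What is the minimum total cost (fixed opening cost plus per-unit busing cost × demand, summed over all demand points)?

324

Open {A, B, D}; cheapest assignment that respects the capacities:
  A (cap 16, load 14): #1, #2 — cost 4×10 + 10×2 = 60
  B (cap 15, load 11): #4, #5 — cost 5×2 + 6×2 = 22
  D (cap 15, load 12): #3 — cost 12×2 = 24
  Shipping 106, fixed 218 → total 324.
  Any other capacity-feasible assignment to {A, B, D} ships for at least 106.
Compare {A, C, D}: its best feasible assignment gives total 338.
Compare {A, C}: its best feasible assignment gives total 364.
Every other set of open sites that can feasibly serve all demand totals ≥ 338 even under its best assignment. Minimum: 324.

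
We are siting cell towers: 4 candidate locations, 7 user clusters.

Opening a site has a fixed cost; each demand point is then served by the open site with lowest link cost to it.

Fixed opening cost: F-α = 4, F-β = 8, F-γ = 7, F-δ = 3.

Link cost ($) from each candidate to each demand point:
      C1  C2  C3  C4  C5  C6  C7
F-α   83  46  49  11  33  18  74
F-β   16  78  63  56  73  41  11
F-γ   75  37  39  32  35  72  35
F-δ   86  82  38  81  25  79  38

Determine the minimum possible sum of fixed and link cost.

178

Open {F-α, F-β, F-γ, F-δ}: assign each demand point to its cheapest open site.
  C1→F-β 16, C2→F-γ 37, C3→F-δ 38, C4→F-α 11, C5→F-δ 25, C6→F-α 18, C7→F-β 11
  link cost 156, fixed 22 → total 178.
Compare {F-α, F-β, F-δ}: link cost 165 + fixed 15 = 180.
Compare {F-α, F-β, F-γ}: link cost 165 + fixed 19 = 184.
Compare {F-α, F-β}: link cost 184 + fixed 12 = 196.
All other subsets cost ≥ 180. Minimum total cost: 178.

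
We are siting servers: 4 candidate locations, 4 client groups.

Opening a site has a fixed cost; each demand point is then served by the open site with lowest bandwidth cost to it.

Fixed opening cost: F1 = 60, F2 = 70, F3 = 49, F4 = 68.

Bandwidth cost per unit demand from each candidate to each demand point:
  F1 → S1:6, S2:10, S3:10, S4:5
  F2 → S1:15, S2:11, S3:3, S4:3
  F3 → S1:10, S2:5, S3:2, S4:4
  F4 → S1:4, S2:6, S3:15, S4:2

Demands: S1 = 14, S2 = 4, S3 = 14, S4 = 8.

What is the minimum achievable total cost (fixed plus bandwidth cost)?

237

Open {F3, F4}: assign each demand point to its cheapest open site.
  S1→F4 14×4=56, S2→F3 4×5=20, S3→F3 14×2=28, S4→F4 8×2=16
  bandwidth cost 120, fixed 117 → total 237.
Compare {F3}: bandwidth cost 220 + fixed 49 = 269.
Compare {F1, F3}: bandwidth cost 164 + fixed 109 = 273.
Compare {F2, F4}: bandwidth cost 138 + fixed 138 = 276.
All other subsets cost ≥ 269. Minimum total cost: 237.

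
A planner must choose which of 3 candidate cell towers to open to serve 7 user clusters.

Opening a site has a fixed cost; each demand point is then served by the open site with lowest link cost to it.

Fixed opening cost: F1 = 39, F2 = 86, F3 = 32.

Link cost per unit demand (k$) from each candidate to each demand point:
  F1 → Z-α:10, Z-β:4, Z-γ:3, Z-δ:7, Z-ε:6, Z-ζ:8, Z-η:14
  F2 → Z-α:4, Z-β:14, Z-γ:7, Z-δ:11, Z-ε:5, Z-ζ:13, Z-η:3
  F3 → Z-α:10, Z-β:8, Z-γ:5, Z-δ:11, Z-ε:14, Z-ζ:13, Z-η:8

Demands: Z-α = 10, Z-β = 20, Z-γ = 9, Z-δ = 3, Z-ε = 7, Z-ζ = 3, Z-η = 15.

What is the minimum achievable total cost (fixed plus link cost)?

Open {F1, F2}: assign each demand point to its cheapest open site.
  Z-α→F2 10×4=40, Z-β→F1 20×4=80, Z-γ→F1 9×3=27, Z-δ→F1 3×7=21, Z-ε→F2 7×5=35, Z-ζ→F1 3×8=24, Z-η→F2 15×3=45
  link cost 272, fixed 125 → total 397.
Compare {F1, F2, F3}: link cost 272 + fixed 157 = 429.
Compare {F1, F3}: link cost 414 + fixed 71 = 485.
Compare {F2, F3}: link cost 397 + fixed 118 = 515.
All other subsets cost ≥ 429. Minimum total cost: 397.

397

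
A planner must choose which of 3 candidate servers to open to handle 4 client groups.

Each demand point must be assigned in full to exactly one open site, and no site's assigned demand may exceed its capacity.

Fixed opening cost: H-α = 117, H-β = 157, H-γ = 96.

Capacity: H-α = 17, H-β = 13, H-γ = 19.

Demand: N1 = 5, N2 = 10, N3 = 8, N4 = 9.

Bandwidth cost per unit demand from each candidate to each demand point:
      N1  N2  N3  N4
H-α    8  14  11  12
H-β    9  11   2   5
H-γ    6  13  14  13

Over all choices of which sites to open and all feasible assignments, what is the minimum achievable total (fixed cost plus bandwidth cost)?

Open {H-β, H-γ}; cheapest assignment that respects the capacities:
  H-β (cap 13, load 13): N1, N3 — cost 5×9 + 8×2 = 61
  H-γ (cap 19, load 19): N2, N4 — cost 10×13 + 9×13 = 247
  Shipping 308, fixed 253 → total 561.
  Any other capacity-feasible assignment to {H-β, H-γ} ships for at least 308.
Compare {H-α, H-γ}: its best feasible assignment gives total 569.
Compare {H-α, H-β, H-γ}: its best feasible assignment gives total 654.
Every other set of open sites that can feasibly serve all demand totals ≥ 569 even under its best assignment. Minimum: 561.

561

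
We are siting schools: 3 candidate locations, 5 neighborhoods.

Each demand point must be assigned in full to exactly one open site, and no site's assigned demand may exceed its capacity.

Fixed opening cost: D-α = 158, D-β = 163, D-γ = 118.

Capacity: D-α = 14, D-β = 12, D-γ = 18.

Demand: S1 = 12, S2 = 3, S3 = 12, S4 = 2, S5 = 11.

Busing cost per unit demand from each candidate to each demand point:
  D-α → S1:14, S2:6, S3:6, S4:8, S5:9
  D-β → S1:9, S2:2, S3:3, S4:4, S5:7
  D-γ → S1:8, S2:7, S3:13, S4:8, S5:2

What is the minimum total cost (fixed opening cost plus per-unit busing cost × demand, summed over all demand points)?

Open {D-α, D-β, D-γ}; cheapest assignment that respects the capacities:
  D-α (cap 14, load 14): S3, S4 — cost 12×6 + 2×8 = 88
  D-β (cap 12, load 12): S1 — cost 12×9 = 108
  D-γ (cap 18, load 14): S2, S5 — cost 3×7 + 11×2 = 43
  Shipping 239, fixed 439 → total 678.
  Any other capacity-feasible assignment to {D-α, D-β, D-γ} ships for at least 239.
Total demand is 40 and no other set of sites has combined capacity ≥ 40, so {D-α, D-β, D-γ} is the only feasible choice of open sites. Minimum: 678.

678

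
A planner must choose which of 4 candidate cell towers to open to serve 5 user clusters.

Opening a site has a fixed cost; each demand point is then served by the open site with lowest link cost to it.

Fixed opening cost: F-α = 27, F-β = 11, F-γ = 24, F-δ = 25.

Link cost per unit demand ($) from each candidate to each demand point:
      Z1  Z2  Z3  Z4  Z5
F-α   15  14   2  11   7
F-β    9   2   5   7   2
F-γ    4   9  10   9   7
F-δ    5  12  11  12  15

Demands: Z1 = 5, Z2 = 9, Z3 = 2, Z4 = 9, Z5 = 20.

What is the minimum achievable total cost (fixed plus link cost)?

186

Open {F-β, F-γ}: assign each demand point to its cheapest open site.
  Z1→F-γ 5×4=20, Z2→F-β 9×2=18, Z3→F-β 2×5=10, Z4→F-β 9×7=63, Z5→F-β 20×2=40
  link cost 151, fixed 35 → total 186.
Compare {F-β}: link cost 176 + fixed 11 = 187.
Compare {F-β, F-δ}: link cost 156 + fixed 36 = 192.
Compare {F-α, F-β, F-γ}: link cost 145 + fixed 62 = 207.
All other subsets cost ≥ 187. Minimum total cost: 186.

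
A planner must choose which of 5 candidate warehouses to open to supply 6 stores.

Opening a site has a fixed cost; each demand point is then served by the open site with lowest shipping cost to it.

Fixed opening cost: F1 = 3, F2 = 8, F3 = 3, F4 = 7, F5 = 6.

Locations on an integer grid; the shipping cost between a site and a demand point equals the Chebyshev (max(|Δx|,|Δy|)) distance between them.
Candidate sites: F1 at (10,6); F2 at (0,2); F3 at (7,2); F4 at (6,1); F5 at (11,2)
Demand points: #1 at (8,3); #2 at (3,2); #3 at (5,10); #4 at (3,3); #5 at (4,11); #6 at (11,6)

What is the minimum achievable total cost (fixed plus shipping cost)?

27

Open {F1, F3}: assign each demand point to its cheapest open site.
  #1→F3 1, #2→F3 4, #3→F1 5, #4→F3 4, #5→F1 6, #6→F1 1
  shipping cost 21, fixed 6 → total 27.
Compare {F1, F4}: shipping cost 20 + fixed 10 = 30.
Compare {F1}: shipping cost 29 + fixed 3 = 32.
Compare {F1, F2}: shipping cost 21 + fixed 11 = 32.
All other subsets cost ≥ 30. Minimum total cost: 27.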